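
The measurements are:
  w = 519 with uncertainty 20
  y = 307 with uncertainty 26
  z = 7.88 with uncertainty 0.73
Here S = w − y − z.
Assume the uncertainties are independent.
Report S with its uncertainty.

Sums and differences: (δS)² = Σ (cᵢ δxᵢ)².
  (δw)² = 400;  (δy)² = 676;  (δz)² = 0.533
δS = √(1080) = 32.8
S = 204.

204 ± 32.8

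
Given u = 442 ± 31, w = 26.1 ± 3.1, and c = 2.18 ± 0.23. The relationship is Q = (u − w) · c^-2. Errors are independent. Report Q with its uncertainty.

87.5 ± 19.6

Let h = u − w = 416. δh = √(δu² + δw²) = √(961 + 9.61) = 31.2, so δh/h = 0.0749.
Q is then a monomial in h, c:
δQ/Q = √((δh/h)² + (-2·δc/c)²) = √(0.00561 + 0.0445) = 0.224
Q = 87.5, so δQ = 0.224 × 87.5 = 19.6.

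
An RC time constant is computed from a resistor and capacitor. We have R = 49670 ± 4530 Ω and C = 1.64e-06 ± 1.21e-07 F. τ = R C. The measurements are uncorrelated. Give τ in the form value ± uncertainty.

Since τ is a product/quotient, work with relative uncertainties:
  (1·δR/R)² = (1×0.0912)² = 0.00832;  (1·δC/C)² = (1×0.0738)² = 0.00544
δτ/τ = √(0.0138) = 0.117
τ = 0.08146 s, so δτ = 0.117 × 0.08146 = 0.00956 s.

0.08146 ± 0.00956 s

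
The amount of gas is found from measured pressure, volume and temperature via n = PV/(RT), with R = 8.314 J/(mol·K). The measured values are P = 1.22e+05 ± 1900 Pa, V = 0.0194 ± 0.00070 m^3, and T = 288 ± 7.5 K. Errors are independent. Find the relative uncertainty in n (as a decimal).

0.0471

n is a product of powers, so relative uncertainties combine in quadrature:
  (1·δP/P)² = (1×0.0156)² = 0.000243;  (1·δV/V)² = (1×0.0361)² = 0.00130;  (-1·δT/T)² = (-1×0.0260)² = 0.000678
δn/n = √(0.00222) = 0.0471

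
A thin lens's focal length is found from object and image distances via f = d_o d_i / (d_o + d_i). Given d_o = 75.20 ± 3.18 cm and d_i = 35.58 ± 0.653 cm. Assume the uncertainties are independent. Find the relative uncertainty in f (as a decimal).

0.0184

∂f/∂d_o = (d_i/(d_o+d_i))² = 0.103;  ∂f/∂d_i = (d_o/(d_o+d_i))² = 0.461
δf = √((∂f/∂d_o · δd_o)² + (∂f/∂d_i · δd_i)²) = √(0.108 + 0.0905) = 0.445 cm
f = 24.15 cm, so δf/f = 0.445/24.15 = 0.0184.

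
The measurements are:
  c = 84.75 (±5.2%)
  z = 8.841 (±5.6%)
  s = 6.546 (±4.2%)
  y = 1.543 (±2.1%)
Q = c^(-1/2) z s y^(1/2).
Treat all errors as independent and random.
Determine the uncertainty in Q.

Relative error in a monomial: (δQ/Q)² = Σ (nᵢ · δxᵢ/xᵢ)².
  (−½·δc/c)² = (-0.5×0.0520)² = 0.000676;  (1·δz/z)² = (1×0.0560)² = 0.00314;  (1·δs/s)² = (1×0.0420)² = 0.00176;  (½·δy/y)² = (0.5×0.0210)² = 0.000110
δQ/Q = √(0.00569) = 0.0754
Q = 7.809, so δQ = 0.0754 × 7.809 = 0.589.

0.589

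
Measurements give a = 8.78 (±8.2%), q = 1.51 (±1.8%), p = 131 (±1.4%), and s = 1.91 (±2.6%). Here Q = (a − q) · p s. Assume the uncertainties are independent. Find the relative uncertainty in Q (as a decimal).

0.103

Let u = a − q = 7.27. δu = √(δa² + δq²) = √(0.518 + 0.000739) = 0.720, so δu/u = 0.0991.
Q is then a monomial in u, p, s:
δQ/Q = √((δu/u)² + (1·δp/p)² + (1·δs/s)²) = √(0.00982 + 0.000196 + 0.000676) = 0.103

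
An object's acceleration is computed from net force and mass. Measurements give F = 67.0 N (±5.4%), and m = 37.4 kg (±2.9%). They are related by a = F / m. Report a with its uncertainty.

Each factor contributes (exponent × relative error)² to (δa/a)²:
  (1·δF/F)² = (1×0.0540)² = 0.00292;  (-1·δm/m)² = (-1×0.0290)² = 0.000841
δa/a = √(0.00376) = 0.0613
a = 1.79 m/s^2, so δa = 0.0613 × 1.79 = 0.110 m/s^2.

1.79 ± 0.110 m/s^2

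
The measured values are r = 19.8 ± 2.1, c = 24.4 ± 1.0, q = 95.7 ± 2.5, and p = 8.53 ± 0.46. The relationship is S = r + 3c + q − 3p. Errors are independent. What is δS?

Absolute uncertainties add in quadrature for a linear combination:
  (δr)² = 4.41;  (3·δc)² = 9.00;  (δq)² = 6.25;  (3·δp)² = 1.90
δS = √(21.6) = 4.64

4.64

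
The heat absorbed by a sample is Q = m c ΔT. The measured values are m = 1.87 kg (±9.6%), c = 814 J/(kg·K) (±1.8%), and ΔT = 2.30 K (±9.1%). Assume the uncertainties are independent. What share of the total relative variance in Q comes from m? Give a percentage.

51.7%

(δQ/Q)² = (1·δm/m)² + (1·δc/c)² + (1·δΔT/ΔT)²
  m term: (1×0.0960)² = 0.00922
  c term: (1×0.0180)² = 0.000324
  ΔT term: (1×0.0910)² = 0.00828
Total = 0.0178. Share from m = 0.00922/0.0178 = 0.517.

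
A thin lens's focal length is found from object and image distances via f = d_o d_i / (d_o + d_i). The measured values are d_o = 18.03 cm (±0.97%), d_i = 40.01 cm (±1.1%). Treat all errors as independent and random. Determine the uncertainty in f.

∂f/∂d_o = (d_i/(d_o+d_i))² = 0.475;  ∂f/∂d_i = (d_o/(d_o+d_i))² = 0.0965
δf = √((∂f/∂d_o · δd_o)² + (∂f/∂d_i · δd_i)²) = √(0.00691 + 0.00180) = 0.0933 cm

0.0933 cm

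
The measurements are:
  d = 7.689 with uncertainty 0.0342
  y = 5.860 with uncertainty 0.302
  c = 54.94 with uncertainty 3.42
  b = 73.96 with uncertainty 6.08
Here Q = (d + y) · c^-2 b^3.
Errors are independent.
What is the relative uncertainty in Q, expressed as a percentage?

Let u = d + y = 13.55. δu = √(δd² + δy²) = √(0.00117 + 0.0912) = 0.304, so δu/u = 0.0224.
Q is then a monomial in u, c, b:
δQ/Q = √((δu/u)² + (-2·δc/c)² + (3·δb/b)²) = √(0.000503 + 0.0155 + 0.0608) = 0.277

27.7%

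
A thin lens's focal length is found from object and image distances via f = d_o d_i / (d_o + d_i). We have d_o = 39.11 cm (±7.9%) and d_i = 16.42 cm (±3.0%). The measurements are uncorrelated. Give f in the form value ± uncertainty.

∂f/∂d_o = (d_i/(d_o+d_i))² = 0.0874;  ∂f/∂d_i = (d_o/(d_o+d_i))² = 0.496
δf = √((∂f/∂d_o · δd_o)² + (∂f/∂d_i · δd_i)²) = √(0.0730 + 0.0597) = 0.364 cm
f = 11.56 cm.

11.56 ± 0.364 cm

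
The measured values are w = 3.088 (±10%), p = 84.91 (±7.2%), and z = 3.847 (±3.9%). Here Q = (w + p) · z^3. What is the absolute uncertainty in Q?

Let u = w + p = 88.00. δu = √(δw² + δp²) = √(0.0954 + 37.4) = 6.12, so δu/u = 0.0696.
Q is then a monomial in u, z:
δQ/Q = √((δu/u)² + (3·δz/z)²) = √(0.00484 + 0.0137) = 0.136
Q = 5010, so δQ = 0.136 × 5010 = 682.

682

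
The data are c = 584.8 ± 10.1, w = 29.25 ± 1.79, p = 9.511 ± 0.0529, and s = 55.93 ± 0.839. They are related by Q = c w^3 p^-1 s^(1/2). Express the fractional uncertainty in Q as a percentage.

Relative error in a monomial: (δQ/Q)² = Σ (nᵢ · δxᵢ/xᵢ)².
  (1·δc/c)² = (1×0.0173)² = 0.000298;  (3·δw/w)² = (3×0.0612)² = 0.0337;  (-1·δp/p)² = (-1×0.00556)² = 3.09e-05;  (½·δs/s)² = (0.5×0.0150)² = 5.63e-05
δQ/Q = √(0.0341) = 0.185

18.5%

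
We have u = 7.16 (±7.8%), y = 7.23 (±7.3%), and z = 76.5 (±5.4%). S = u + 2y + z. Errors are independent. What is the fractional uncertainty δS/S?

Each term contributes (cᵢ δxᵢ)² to (δS)²:
  (δu)² = 0.312;  (2·δy)² = 1.11;  (δz)² = 17.1
δS = √(18.5) = 4.30
S = 98.1, so δS/S = 4.30/98.1 = 0.0438.

0.0438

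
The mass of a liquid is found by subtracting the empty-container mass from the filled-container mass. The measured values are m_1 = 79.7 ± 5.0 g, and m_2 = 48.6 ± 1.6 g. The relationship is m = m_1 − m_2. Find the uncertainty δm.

5.25 g

For a sum/difference, combine absolute errors in quadrature:
  (δm_1)² = 25.0;  (δm_2)² = 2.56
δm = √(27.6) = 5.25 g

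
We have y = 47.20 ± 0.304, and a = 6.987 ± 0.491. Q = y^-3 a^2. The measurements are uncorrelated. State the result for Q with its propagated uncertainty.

(4.643 ± 0.659) × 10^-4

Relative error in a monomial: (δQ/Q)² = Σ (nᵢ · δxᵢ/xᵢ)².
  (-3·δy/y)² = (-3×0.00644)² = 0.000373;  (2·δa/a)² = (2×0.0703)² = 0.0198
δQ/Q = √(0.0201) = 0.142
Q = 0.0004643, so δQ = 0.142 × 0.0004643 = 6.59e-05.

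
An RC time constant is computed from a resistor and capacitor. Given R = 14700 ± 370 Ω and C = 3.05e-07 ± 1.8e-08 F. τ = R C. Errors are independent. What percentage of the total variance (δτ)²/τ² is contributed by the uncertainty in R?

(δτ/τ)² = (1·δR/R)² + (1·δC/C)²
  R term: (1×0.0252)² = 0.000634
  C term: (1×0.0590)² = 0.00348
Total = 0.00412. Share from R = 0.000634/0.00412 = 0.154.

15.4%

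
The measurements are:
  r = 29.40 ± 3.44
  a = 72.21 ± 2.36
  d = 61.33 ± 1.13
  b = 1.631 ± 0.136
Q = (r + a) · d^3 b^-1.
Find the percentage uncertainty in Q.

10.8%

Let u = r + a = 101.6. δu = √(δr² + δa²) = √(11.8 + 5.57) = 4.17, so δu/u = 0.0411.
Q is then a monomial in u, d, b:
δQ/Q = √((δu/u)² + (3·δd/d)² + (-1·δb/b)²) = √(0.00169 + 0.00306 + 0.00695) = 0.108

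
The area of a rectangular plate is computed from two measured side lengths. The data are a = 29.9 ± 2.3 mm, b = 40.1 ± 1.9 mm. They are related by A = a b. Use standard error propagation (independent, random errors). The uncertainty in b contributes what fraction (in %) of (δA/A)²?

(δA/A)² = (1·δa/a)² + (1·δb/b)²
  a term: (1×0.0769)² = 0.00592
  b term: (1×0.0474)² = 0.00225
Total = 0.00816. Share from b = 0.00225/0.00816 = 0.275.

27.5%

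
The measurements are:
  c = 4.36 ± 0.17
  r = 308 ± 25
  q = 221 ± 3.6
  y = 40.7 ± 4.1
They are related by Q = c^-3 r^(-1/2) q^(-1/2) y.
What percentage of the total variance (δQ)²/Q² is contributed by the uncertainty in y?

(δQ/Q)² = (-3·δc/c)² + (−½·δr/r)² + (−½·δq/q)² + (1·δy/y)²
  c term: (-3×0.0390)² = 0.0137
  r term: (-0.5×0.0812)² = 0.00165
  q term: (-0.5×0.0163)² = 6.63e-05
  y term: (1×0.101)² = 0.0101
Total = 0.0255. Share from y = 0.0101/0.0255 = 0.397.

39.7%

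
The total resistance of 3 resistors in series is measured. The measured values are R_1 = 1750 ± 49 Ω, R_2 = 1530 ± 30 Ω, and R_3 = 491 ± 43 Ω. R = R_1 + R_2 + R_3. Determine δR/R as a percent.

Absolute uncertainties add in quadrature for a linear combination:
  (δR_1)² = 2400;  (δR_2)² = 900;  (δR_3)² = 1850
δR = √(5150) = 71.8 Ω
R = 3770 Ω, so δR/R = 71.8/3770 = 0.0190.

1.90%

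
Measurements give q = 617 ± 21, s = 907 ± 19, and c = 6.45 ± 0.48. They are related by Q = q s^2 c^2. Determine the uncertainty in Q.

3.34e+09

Products/powers → add relative errors in quadrature, weighted by exponent:
  (1·δq/q)² = (1×0.0340)² = 0.00116;  (2·δs/s)² = (2×0.0209)² = 0.00176;  (2·δc/c)² = (2×0.0744)² = 0.0222
δQ/Q = √(0.0251) = 0.158
Q = 2.11e+10, so δQ = 0.158 × 2.11e+10 = 3.34e+09.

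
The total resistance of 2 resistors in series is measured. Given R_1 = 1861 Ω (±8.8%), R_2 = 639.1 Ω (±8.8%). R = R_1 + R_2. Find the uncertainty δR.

Absolute uncertainties add in quadrature for a linear combination:
  (δR_1)² = 26800;  (δR_2)² = 3160
δR = √(30000) = 173 Ω

173 Ω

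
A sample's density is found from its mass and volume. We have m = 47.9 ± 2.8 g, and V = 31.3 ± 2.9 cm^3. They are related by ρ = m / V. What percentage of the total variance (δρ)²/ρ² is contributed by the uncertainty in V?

71.5%

(δρ/ρ)² = (1·δm/m)² + (-1·δV/V)²
  m term: (1×0.0585)² = 0.00342
  V term: (-1×0.0927)² = 0.00858
Total = 0.0120. Share from V = 0.00858/0.0120 = 0.715.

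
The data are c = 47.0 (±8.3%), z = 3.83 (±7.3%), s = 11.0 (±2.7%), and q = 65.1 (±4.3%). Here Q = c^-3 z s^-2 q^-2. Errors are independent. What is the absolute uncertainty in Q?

Since Q is a product/quotient, work with relative uncertainties:
  (-3·δc/c)² = (-3×0.0830)² = 0.0620;  (1·δz/z)² = (1×0.0730)² = 0.00533;  (-2·δs/s)² = (-2×0.0270)² = 0.00292;  (-2·δq/q)² = (-2×0.0430)² = 0.00740
δQ/Q = √(0.0776) = 0.279
Q = 7.19e-11, so δQ = 0.279 × 7.19e-11 = 2e-11.

2e-11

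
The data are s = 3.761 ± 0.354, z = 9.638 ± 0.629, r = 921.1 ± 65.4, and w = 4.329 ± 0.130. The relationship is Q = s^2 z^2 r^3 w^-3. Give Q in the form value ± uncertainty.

(1.266 ± 0.412) × 10^10

Each factor contributes (exponent × relative error)² to (δQ/Q)²:
  (2·δs/s)² = (2×0.0941)² = 0.0354;  (2·δz/z)² = (2×0.0653)² = 0.0170;  (3·δr/r)² = (3×0.0710)² = 0.0454;  (-3·δw/w)² = (-3×0.0300)² = 0.00812
δQ/Q = √(0.106) = 0.326
Q = 1.266e+10, so δQ = 0.326 × 1.266e+10 = 4.12e+09.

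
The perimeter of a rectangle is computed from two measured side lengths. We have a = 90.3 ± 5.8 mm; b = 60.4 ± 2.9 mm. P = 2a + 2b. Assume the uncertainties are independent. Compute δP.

13.0 mm

Each term contributes (cᵢ δxᵢ)² to (δP)²:
  (2·δa)² = 135;  (2·δb)² = 33.6
δP = √(168) = 13.0 mm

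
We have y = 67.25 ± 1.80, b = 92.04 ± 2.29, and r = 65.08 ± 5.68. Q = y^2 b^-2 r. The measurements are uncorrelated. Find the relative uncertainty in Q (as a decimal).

0.114

For a monomial Q ∝ y^2, b^-2, r, fractional errors add in quadrature:
  (2·δy/y)² = (2×0.0268)² = 0.00287;  (-2·δb/b)² = (-2×0.0249)² = 0.00248;  (1·δr/r)² = (1×0.0873)² = 0.00762
δQ/Q = √(0.0130) = 0.114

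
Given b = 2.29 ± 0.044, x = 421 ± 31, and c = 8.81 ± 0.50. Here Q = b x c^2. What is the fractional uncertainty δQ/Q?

Q is a product of powers, so relative uncertainties combine in quadrature:
  (1·δb/b)² = (1×0.0192)² = 0.000369;  (1·δx/x)² = (1×0.0736)² = 0.00542;  (2·δc/c)² = (2×0.0568)² = 0.0129
δQ/Q = √(0.0187) = 0.137

0.137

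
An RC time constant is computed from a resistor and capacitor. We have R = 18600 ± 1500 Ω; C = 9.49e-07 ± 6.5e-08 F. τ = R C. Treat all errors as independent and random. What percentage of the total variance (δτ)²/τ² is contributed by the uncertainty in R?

(δτ/τ)² = (1·δR/R)² + (1·δC/C)²
  R term: (1×0.0806)² = 0.00650
  C term: (1×0.0685)² = 0.00469
Total = 0.0112. Share from R = 0.00650/0.0112 = 0.581.

58.1%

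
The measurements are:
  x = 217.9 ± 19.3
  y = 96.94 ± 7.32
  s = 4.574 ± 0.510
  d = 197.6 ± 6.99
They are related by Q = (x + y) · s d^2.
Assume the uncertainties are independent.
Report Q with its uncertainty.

(5.623 ± 0.829) × 10^7

Let u = x + y = 314.8. δu = √(δx² + δy²) = √(372 + 53.6) = 20.6, so δu/u = 0.0656.
Q is then a monomial in u, s, d:
δQ/Q = √((δu/u)² + (1·δs/s)² + (2·δd/d)²) = √(0.00430 + 0.0124 + 0.00501) = 0.147
Q = 5.623e+07, so δQ = 0.147 × 5.623e+07 = 8.29e+06.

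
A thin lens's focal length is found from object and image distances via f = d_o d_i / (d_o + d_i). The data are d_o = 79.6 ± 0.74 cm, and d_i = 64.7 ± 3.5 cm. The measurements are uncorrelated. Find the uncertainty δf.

∂f/∂d_o = (d_i/(d_o+d_i))² = 0.201;  ∂f/∂d_i = (d_o/(d_o+d_i))² = 0.304
δf = √((∂f/∂d_o · δd_o)² + (∂f/∂d_i · δd_i)²) = √(0.0221 + 1.13) = 1.08 cm

1.08 cm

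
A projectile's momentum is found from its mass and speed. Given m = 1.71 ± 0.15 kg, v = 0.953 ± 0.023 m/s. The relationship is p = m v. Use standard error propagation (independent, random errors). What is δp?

0.148 kg·m/s

Relative error in a monomial: (δp/p)² = Σ (nᵢ · δxᵢ/xᵢ)².
  (1·δm/m)² = (1×0.0877)² = 0.00769;  (1·δv/v)² = (1×0.0241)² = 0.000582
δp/p = √(0.00828) = 0.0910
p = 1.63 kg·m/s, so δp = 0.0910 × 1.63 = 0.148 kg·m/s.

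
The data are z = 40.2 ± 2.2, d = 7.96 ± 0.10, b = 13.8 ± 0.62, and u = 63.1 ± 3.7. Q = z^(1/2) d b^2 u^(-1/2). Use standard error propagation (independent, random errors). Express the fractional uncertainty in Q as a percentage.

Products/powers → add relative errors in quadrature, weighted by exponent:
  (½·δz/z)² = (0.5×0.0547)² = 0.000749;  (1·δd/d)² = (1×0.0126)² = 0.000158;  (2·δb/b)² = (2×0.0449)² = 0.00807;  (−½·δu/u)² = (-0.5×0.0586)² = 0.000860
δQ/Q = √(0.00984) = 0.0992

9.92%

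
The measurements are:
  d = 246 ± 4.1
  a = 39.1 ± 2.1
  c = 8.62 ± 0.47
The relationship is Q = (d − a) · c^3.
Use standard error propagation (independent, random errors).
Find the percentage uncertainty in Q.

Let u = d − a = 207. δu = √(δd² + δa²) = √(16.8 + 4.41) = 4.61, so δu/u = 0.0223.
Q is then a monomial in u, c:
δQ/Q = √((δu/u)² + (3·δc/c)²) = √(0.000496 + 0.0268) = 0.165

16.5%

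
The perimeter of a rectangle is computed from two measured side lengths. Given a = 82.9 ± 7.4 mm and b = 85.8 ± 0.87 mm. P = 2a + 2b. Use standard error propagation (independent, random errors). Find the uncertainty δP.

14.9 mm

Each term contributes (cᵢ δxᵢ)² to (δP)²:
  (2·δa)² = 219;  (2·δb)² = 3.03
δP = √(222) = 14.9 mm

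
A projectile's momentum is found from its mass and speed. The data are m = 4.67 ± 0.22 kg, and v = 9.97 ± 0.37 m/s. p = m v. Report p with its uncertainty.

Products/powers → add relative errors in quadrature, weighted by exponent:
  (1·δm/m)² = (1×0.0471)² = 0.00222;  (1·δv/v)² = (1×0.0371)² = 0.00138
δp/p = √(0.00360) = 0.0600
p = 46.6 kg·m/s, so δp = 0.0600 × 46.6 = 2.79 kg·m/s.

46.6 ± 2.79 kg·m/s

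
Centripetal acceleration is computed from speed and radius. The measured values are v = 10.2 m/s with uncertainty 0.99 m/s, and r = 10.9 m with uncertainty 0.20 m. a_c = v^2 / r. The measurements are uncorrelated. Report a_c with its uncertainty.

9.54 ± 1.86 m/s^2

a_c is a product of powers, so relative uncertainties combine in quadrature:
  (2·δv/v)² = (2×0.0971)² = 0.0377;  (-1·δr/r)² = (-1×0.0183)² = 0.000337
δa_c/a_c = √(0.0380) = 0.195
a_c = 9.54 m/s^2, so δa_c = 0.195 × 9.54 = 1.86 m/s^2.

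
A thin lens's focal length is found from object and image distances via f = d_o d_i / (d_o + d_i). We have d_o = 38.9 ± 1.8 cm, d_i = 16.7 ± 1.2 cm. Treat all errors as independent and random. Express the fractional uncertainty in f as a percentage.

5.22%

∂f/∂d_o = (d_i/(d_o+d_i))² = 0.0902;  ∂f/∂d_i = (d_o/(d_o+d_i))² = 0.489
δf = √((∂f/∂d_o · δd_o)² + (∂f/∂d_i · δd_i)²) = √(0.0264 + 0.345) = 0.609 cm
f = 11.7 cm, so δf/f = 0.609/11.7 = 0.0522.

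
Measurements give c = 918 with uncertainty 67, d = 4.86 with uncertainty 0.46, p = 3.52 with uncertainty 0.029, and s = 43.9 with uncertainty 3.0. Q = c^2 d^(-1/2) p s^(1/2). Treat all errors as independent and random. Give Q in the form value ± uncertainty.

Products/powers → add relative errors in quadrature, weighted by exponent:
  (2·δc/c)² = (2×0.0730)² = 0.0213;  (−½·δd/d)² = (-0.5×0.0947)² = 0.00224;  (1·δp/p)² = (1×0.00824)² = 6.79e-05;  (½·δs/s)² = (0.5×0.0683)² = 0.00117
δQ/Q = √(0.0248) = 0.157
Q = 8.92e+06, so δQ = 0.157 × 8.92e+06 = 1.4e+06.

(8.92 ± 1.40) × 10^6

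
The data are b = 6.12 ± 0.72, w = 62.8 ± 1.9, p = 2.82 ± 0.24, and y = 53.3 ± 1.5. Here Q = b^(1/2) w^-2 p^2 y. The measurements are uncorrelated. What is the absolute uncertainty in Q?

Products/powers → add relative errors in quadrature, weighted by exponent:
  (½·δb/b)² = (0.5×0.118)² = 0.00346;  (-2·δw/w)² = (-2×0.0303)² = 0.00366;  (2·δp/p)² = (2×0.0851)² = 0.0290;  (1·δy/y)² = (1×0.0281)² = 0.000792
δQ/Q = √(0.0369) = 0.192
Q = 0.266, so δQ = 0.192 × 0.266 = 0.0511.

0.0511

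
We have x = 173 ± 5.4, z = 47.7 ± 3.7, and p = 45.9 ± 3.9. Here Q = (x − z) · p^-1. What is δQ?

Let u = x − z = 125. δu = √(δx² + δz²) = √(29.2 + 13.7) = 6.55, so δu/u = 0.0522.
Q is then a monomial in u, p:
δQ/Q = √((δu/u)² + (-1·δp/p)²) = √(0.00273 + 0.00722) = 0.0997
Q = 2.73, so δQ = 0.0997 × 2.73 = 0.272.

0.272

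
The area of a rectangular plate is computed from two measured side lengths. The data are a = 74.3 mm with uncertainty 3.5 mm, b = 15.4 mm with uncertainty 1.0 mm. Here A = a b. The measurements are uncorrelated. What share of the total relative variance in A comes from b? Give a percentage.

(δA/A)² = (1·δa/a)² + (1·δb/b)²
  a term: (1×0.0471)² = 0.00222
  b term: (1×0.0649)² = 0.00422
Total = 0.00644. Share from b = 0.00422/0.00644 = 0.655.

65.5%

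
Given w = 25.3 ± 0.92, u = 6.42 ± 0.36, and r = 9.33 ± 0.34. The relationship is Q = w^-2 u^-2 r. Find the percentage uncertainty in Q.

13.9%

For a monomial Q ∝ w^-2, u^-2, r, fractional errors add in quadrature:
  (-2·δw/w)² = (-2×0.0364)² = 0.00529;  (-2·δu/u)² = (-2×0.0561)² = 0.0126;  (1·δr/r)² = (1×0.0364)² = 0.00133
δQ/Q = √(0.0192) = 0.139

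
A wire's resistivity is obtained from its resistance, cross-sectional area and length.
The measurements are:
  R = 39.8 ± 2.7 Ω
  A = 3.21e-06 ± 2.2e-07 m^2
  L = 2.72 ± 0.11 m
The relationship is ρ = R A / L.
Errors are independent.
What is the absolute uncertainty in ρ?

4.91e-06 Ω·m

For a monomial ρ ∝ R, A, L^-1, fractional errors add in quadrature:
  (1·δR/R)² = (1×0.0678)² = 0.00460;  (1·δA/A)² = (1×0.0685)² = 0.00470;  (-1·δL/L)² = (-1×0.0404)² = 0.00164
δρ/ρ = √(0.0109) = 0.105
ρ = 4.7e-05 Ω·m, so δρ = 0.105 × 4.7e-05 = 4.91e-06 Ω·m.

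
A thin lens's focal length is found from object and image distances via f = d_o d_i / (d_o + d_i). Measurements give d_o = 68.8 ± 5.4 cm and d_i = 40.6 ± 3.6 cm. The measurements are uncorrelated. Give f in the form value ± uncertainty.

25.5 ± 1.61 cm

∂f/∂d_o = (d_i/(d_o+d_i))² = 0.138;  ∂f/∂d_i = (d_o/(d_o+d_i))² = 0.395
δf = √((∂f/∂d_o · δd_o)² + (∂f/∂d_i · δd_i)²) = √(0.553 + 2.03) = 1.61 cm
f = 25.5 cm.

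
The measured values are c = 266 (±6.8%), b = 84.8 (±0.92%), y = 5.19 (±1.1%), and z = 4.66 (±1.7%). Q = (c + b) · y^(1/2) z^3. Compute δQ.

Let u = c + b = 351. δu = √(δc² + δb²) = √(327 + 0.609) = 18.1, so δu/u = 0.0516.
Q is then a monomial in u, y, z:
δQ/Q = √((δu/u)² + (½·δy/y)² + (3·δz/z)²) = √(0.00266 + 3.03e-05 + 0.00260) = 0.0728
Q = 80900, so δQ = 0.0728 × 80900 = 5880.

5880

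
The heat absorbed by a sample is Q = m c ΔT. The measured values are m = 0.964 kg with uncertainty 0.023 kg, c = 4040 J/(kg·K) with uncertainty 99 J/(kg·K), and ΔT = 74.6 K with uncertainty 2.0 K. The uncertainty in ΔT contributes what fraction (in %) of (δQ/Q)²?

38.1%

(δQ/Q)² = (1·δm/m)² + (1·δc/c)² + (1·δΔT/ΔT)²
  m term: (1×0.0239)² = 0.000569
  c term: (1×0.0245)² = 0.000600
  ΔT term: (1×0.0268)² = 0.000719
Total = 0.00189. Share from ΔT = 0.000719/0.00189 = 0.381.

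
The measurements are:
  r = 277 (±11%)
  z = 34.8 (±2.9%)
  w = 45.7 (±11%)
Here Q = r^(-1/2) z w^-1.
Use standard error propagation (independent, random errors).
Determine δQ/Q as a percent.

Each factor contributes (exponent × relative error)² to (δQ/Q)²:
  (−½·δr/r)² = (-0.5×0.110)² = 0.00302;  (1·δz/z)² = (1×0.0290)² = 0.000841;  (-1·δw/w)² = (-1×0.110)² = 0.0121
δQ/Q = √(0.0160) = 0.126

12.6%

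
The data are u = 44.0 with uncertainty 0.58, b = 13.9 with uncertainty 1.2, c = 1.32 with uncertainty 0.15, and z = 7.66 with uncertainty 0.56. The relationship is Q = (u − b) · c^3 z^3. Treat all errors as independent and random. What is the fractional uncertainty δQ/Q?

Let w = u − b = 30.1. δw = √(δu² + δb²) = √(0.336 + 1.44) = 1.33, so δw/w = 0.0443.
Q is then a monomial in w, c, z:
δQ/Q = √((δw/w)² + (3·δc/c)² + (3·δz/z)²) = √(0.00196 + 0.116 + 0.0481) = 0.408

0.408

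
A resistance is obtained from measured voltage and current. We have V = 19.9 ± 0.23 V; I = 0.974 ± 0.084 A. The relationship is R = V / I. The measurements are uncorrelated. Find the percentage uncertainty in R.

Each factor contributes (exponent × relative error)² to (δR/R)²:
  (1·δV/V)² = (1×0.0116)² = 0.000134;  (-1·δI/I)² = (-1×0.0862)² = 0.00744
δR/R = √(0.00757) = 0.0870

8.70%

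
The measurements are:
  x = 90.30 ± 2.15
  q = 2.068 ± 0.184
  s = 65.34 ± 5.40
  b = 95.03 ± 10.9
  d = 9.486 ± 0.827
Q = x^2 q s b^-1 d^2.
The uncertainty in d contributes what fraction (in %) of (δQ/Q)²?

(δQ/Q)² = (2·δx/x)² + (1·δq/q)² + (1·δs/s)² + (-1·δb/b)² + (2·δd/d)²
  x term: (2×0.0238)² = 0.00227
  q term: (1×0.0890)² = 0.00792
  s term: (1×0.0826)² = 0.00683
  b term: (-1×0.115)² = 0.0132
  d term: (2×0.0872)² = 0.0304
Total = 0.0606. Share from d = 0.0304/0.0606 = 0.502.

50.2%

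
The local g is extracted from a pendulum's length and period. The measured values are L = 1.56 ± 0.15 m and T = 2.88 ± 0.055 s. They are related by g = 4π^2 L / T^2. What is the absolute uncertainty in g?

0.768 m/s^2

Each factor contributes (exponent × relative error)² to (δg/g)²:
  (1·δL/L)² = (1×0.0962)² = 0.00925;  (-2·δT/T)² = (-2×0.0191)² = 0.00146
δg/g = √(0.0107) = 0.103
g = 7.43 m/s^2, so δg = 0.103 × 7.43 = 0.768 m/s^2.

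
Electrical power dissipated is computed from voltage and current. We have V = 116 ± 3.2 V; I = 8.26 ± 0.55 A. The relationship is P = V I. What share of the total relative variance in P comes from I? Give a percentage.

(δP/P)² = (1·δV/V)² + (1·δI/I)²
  V term: (1×0.0276)² = 0.000761
  I term: (1×0.0666)² = 0.00443
Total = 0.00519. Share from I = 0.00443/0.00519 = 0.854.

85.4%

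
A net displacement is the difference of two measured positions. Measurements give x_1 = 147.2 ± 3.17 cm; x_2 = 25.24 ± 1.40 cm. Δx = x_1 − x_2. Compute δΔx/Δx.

Absolute uncertainties add in quadrature for a linear combination:
  (δx_1)² = 10.0;  (δx_2)² = 1.96
δΔx = √(12.0) = 3.47 cm
Δx = 122.0 cm, so δΔx/Δx = 3.47/122.0 = 0.0284.

0.0284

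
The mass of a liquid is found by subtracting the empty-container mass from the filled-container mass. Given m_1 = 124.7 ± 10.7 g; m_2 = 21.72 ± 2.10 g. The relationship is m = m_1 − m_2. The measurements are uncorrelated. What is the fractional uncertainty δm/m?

0.106

m is a linear combination, so absolute uncertainties add in quadrature:
  (δm_1)² = 114;  (δm_2)² = 4.41
δm = √(119) = 10.9 g
m = 103.0 g, so δm/m = 10.9/103.0 = 0.106.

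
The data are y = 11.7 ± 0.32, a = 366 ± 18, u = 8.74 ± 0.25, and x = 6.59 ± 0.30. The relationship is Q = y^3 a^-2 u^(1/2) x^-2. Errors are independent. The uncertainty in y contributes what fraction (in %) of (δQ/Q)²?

27.0%

(δQ/Q)² = (3·δy/y)² + (-2·δa/a)² + (½·δu/u)² + (-2·δx/x)²
  y term: (3×0.0274)² = 0.00673
  a term: (-2×0.0492)² = 0.00967
  u term: (0.5×0.0286)² = 0.000205
  x term: (-2×0.0455)² = 0.00829
Total = 0.0249. Share from y = 0.00673/0.0249 = 0.270.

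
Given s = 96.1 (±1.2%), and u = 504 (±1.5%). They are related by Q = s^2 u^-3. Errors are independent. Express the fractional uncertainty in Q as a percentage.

Products/powers → add relative errors in quadrature, weighted by exponent:
  (2·δs/s)² = (2×0.0120)² = 0.000576;  (-3·δu/u)² = (-3×0.0150)² = 0.00202
δQ/Q = √(0.00260) = 0.0510

5.10%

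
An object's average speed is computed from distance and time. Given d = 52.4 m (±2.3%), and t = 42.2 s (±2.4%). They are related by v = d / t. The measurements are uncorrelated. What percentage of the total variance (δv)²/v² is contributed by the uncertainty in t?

(δv/v)² = (1·δd/d)² + (-1·δt/t)²
  d term: (1×0.0230)² = 0.000529
  t term: (-1×0.0240)² = 0.000576
Total = 0.00111. Share from t = 0.000576/0.00111 = 0.521.

52.1%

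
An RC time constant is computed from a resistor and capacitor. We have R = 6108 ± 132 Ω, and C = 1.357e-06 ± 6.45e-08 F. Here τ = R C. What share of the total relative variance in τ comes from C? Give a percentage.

(δτ/τ)² = (1·δR/R)² + (1·δC/C)²
  R term: (1×0.0216)² = 0.000467
  C term: (1×0.0475)² = 0.00226
Total = 0.00273. Share from C = 0.00226/0.00273 = 0.829.

82.9%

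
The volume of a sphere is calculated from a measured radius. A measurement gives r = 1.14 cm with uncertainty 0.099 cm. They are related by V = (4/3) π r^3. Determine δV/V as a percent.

26.1%

V ∝ r^3, so δV/V = |3| · δr/r = 3 × 0.0868 = 0.261.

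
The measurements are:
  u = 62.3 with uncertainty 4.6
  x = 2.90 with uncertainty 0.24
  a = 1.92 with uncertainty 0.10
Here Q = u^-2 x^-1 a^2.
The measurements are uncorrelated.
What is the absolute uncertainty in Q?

6.51e-05

Products/powers → add relative errors in quadrature, weighted by exponent:
  (-2·δu/u)² = (-2×0.0738)² = 0.0218;  (-1·δx/x)² = (-1×0.0828)² = 0.00685;  (2·δa/a)² = (2×0.0521)² = 0.0109
δQ/Q = √(0.0395) = 0.199
Q = 0.000328, so δQ = 0.199 × 0.000328 = 6.51e-05.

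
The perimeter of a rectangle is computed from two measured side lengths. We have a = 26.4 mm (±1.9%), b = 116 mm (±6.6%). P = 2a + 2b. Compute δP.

15.3 mm

P is a linear combination, so absolute uncertainties add in quadrature:
  (2·δa)² = 1.01;  (2·δb)² = 234
δP = √(235) = 15.3 mm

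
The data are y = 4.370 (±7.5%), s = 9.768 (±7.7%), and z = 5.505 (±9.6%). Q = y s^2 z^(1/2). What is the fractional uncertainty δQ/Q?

0.178

Q is a product of powers, so relative uncertainties combine in quadrature:
  (1·δy/y)² = (1×0.0750)² = 0.00562;  (2·δs/s)² = (2×0.0770)² = 0.0237;  (½·δz/z)² = (0.5×0.0960)² = 0.00230
δQ/Q = √(0.0316) = 0.178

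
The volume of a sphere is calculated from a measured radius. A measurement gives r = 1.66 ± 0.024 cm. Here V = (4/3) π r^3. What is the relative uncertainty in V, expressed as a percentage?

4.34%

V ∝ r^3, so δV/V = |3| · δr/r = 3 × 0.0145 = 0.0434.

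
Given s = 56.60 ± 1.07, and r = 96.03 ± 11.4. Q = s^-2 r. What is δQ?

Q is a product of powers, so relative uncertainties combine in quadrature:
  (-2·δs/s)² = (-2×0.0189)² = 0.00143;  (1·δr/r)² = (1×0.119)² = 0.0141
δQ/Q = √(0.0155) = 0.125
Q = 0.02998, so δQ = 0.125 × 0.02998 = 0.00373.

0.00373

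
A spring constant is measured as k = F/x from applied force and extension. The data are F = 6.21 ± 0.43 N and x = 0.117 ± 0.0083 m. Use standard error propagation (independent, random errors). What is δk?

Relative error in a monomial: (δk/k)² = Σ (nᵢ · δxᵢ/xᵢ)².
  (1·δF/F)² = (1×0.0692)² = 0.00479;  (-1·δx/x)² = (-1×0.0709)² = 0.00503
δk/k = √(0.00983) = 0.0991
k = 53.1 N/m, so δk = 0.0991 × 53.1 = 5.26 N/m.

5.26 N/m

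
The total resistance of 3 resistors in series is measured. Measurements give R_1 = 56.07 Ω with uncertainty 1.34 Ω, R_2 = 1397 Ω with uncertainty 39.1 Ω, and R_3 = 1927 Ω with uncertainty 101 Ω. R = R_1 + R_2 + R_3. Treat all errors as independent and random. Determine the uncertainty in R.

108 Ω

R is a linear combination, so absolute uncertainties add in quadrature:
  (δR_1)² = 1.80;  (δR_2)² = 1530;  (δR_3)² = 10200
δR = √(11700) = 108 Ω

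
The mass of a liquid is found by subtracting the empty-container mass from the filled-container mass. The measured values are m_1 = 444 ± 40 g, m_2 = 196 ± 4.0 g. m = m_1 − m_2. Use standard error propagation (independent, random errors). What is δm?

40.2 g

m is a linear combination, so absolute uncertainties add in quadrature:
  (δm_1)² = 1600;  (δm_2)² = 16.0
δm = √(1620) = 40.2 g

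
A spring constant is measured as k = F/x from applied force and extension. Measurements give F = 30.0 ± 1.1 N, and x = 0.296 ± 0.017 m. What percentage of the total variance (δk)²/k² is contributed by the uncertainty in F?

29.0%

(δk/k)² = (1·δF/F)² + (-1·δx/x)²
  F term: (1×0.0367)² = 0.00134
  x term: (-1×0.0574)² = 0.00330
Total = 0.00464. Share from F = 0.00134/0.00464 = 0.290.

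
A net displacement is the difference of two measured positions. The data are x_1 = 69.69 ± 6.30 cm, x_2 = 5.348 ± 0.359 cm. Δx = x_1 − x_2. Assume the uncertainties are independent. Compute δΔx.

6.31 cm

Each term contributes (cᵢ δxᵢ)² to (δΔx)²:
  (δx_1)² = 39.7;  (δx_2)² = 0.129
δΔx = √(39.8) = 6.31 cm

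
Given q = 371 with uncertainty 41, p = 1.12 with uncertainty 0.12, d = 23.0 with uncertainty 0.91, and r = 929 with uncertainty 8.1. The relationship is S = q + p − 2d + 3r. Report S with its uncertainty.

Each term contributes (cᵢ δxᵢ)² to (δS)²:
  (δq)² = 1680;  (δp)² = 0.0144;  (2·δd)² = 3.31;  (3·δr)² = 590
δS = √(2270) = 47.7
S = 3110.

3110 ± 47.7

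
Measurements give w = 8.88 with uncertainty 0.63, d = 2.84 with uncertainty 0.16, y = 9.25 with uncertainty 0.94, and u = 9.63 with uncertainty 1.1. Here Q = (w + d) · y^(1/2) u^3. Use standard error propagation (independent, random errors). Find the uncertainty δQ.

Let h = w + d = 11.7. δh = √(δw² + δd²) = √(0.397 + 0.0256) = 0.650, so δh/h = 0.0555.
Q is then a monomial in h, y, u:
δQ/Q = √((δh/h)² + (½·δy/y)² + (3·δu/u)²) = √(0.00308 + 0.00258 + 0.117) = 0.351
Q = 31800, so δQ = 0.351 × 31800 = 11200.

11200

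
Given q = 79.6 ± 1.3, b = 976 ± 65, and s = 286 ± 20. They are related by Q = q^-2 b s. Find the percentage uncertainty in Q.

Since Q is a product/quotient, work with relative uncertainties:
  (-2·δq/q)² = (-2×0.0163)² = 0.00107;  (1·δb/b)² = (1×0.0666)² = 0.00444;  (1·δs/s)² = (1×0.0699)² = 0.00489
δQ/Q = √(0.0104) = 0.102

10.2%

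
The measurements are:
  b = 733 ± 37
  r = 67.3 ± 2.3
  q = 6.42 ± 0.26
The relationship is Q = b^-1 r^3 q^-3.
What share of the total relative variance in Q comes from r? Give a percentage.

(δQ/Q)² = (-1·δb/b)² + (3·δr/r)² + (-3·δq/q)²
  b term: (-1×0.0505)² = 0.00255
  r term: (3×0.0342)² = 0.0105
  q term: (-3×0.0405)² = 0.0148
Total = 0.0278. Share from r = 0.0105/0.0278 = 0.378.

37.8%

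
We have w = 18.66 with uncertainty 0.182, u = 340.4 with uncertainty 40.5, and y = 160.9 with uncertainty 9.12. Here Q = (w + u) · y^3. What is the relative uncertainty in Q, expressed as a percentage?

Let h = w + u = 359.1. δh = √(δw² + δu²) = √(0.0331 + 1640) = 40.5, so δh/h = 0.113.
Q is then a monomial in h, y:
δQ/Q = √((δh/h)² + (3·δy/y)²) = √(0.0127 + 0.0289) = 0.204

20.4%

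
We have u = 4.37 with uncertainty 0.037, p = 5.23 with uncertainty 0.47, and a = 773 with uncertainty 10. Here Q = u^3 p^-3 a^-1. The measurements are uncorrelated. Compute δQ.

Products/powers → add relative errors in quadrature, weighted by exponent:
  (3·δu/u)² = (3×0.00847)² = 0.000645;  (-3·δp/p)² = (-3×0.0899)² = 0.0727;  (-1·δa/a)² = (-1×0.0129)² = 0.000167
δQ/Q = √(0.0735) = 0.271
Q = 0.000755, so δQ = 0.271 × 0.000755 = 0.000205.

0.000205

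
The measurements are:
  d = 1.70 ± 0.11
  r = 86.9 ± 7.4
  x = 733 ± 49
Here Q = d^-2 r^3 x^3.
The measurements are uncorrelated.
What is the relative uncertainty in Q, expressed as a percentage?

35.0%

Since Q is a product/quotient, work with relative uncertainties:
  (-2·δd/d)² = (-2×0.0647)² = 0.0167;  (3·δr/r)² = (3×0.0852)² = 0.0653;  (3·δx/x)² = (3×0.0668)² = 0.0402
δQ/Q = √(0.122) = 0.350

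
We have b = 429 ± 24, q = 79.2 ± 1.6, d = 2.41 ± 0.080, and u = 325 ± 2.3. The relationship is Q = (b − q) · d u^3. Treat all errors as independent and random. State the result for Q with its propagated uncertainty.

(2.89 ± 0.229) × 10^10

Let w = b − q = 350. δw = √(δb² + δq²) = √(576 + 2.56) = 24.1, so δw/w = 0.0688.
Q is then a monomial in w, d, u:
δQ/Q = √((δw/w)² + (1·δd/d)² + (3·δu/u)²) = √(0.00473 + 0.00110 + 0.000451) = 0.0793
Q = 2.89e+10, so δQ = 0.0793 × 2.89e+10 = 2.29e+09.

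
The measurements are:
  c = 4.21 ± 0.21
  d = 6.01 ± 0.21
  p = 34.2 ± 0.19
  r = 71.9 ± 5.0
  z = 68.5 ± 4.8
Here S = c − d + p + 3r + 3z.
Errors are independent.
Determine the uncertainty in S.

Sums and differences: (δS)² = Σ (cᵢ δxᵢ)².
  (δc)² = 0.0441;  (δd)² = 0.0441;  (δp)² = 0.0361;  (3·δr)² = 225;  (3·δz)² = 207
δS = √(432) = 20.8

20.8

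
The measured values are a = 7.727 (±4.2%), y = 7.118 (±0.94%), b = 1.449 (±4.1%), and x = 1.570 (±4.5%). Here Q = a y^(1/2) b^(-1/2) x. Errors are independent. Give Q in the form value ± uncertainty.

26.89 ± 1.75

Q is a product of powers, so relative uncertainties combine in quadrature:
  (1·δa/a)² = (1×0.0420)² = 0.00176;  (½·δy/y)² = (0.5×0.00940)² = 2.21e-05;  (−½·δb/b)² = (-0.5×0.0410)² = 0.000420;  (1·δx/x)² = (1×0.0450)² = 0.00202
δQ/Q = √(0.00423) = 0.0650
Q = 26.89, so δQ = 0.0650 × 26.89 = 1.75.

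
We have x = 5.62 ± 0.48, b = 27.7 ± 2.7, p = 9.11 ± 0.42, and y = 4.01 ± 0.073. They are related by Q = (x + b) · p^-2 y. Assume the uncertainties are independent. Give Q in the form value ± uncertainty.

1.61 ± 0.201

Let u = x + b = 33.3. δu = √(δx² + δb²) = √(0.230 + 7.29) = 2.74, so δu/u = 0.0823.
Q is then a monomial in u, p, y:
δQ/Q = √((δu/u)² + (-2·δp/p)² + (1·δy/y)²) = √(0.00677 + 0.00850 + 0.000331) = 0.125
Q = 1.61, so δQ = 0.125 × 1.61 = 0.201.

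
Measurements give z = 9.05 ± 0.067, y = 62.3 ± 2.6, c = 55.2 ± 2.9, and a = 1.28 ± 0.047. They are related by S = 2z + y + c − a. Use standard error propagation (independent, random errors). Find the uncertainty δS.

S is a linear combination, so absolute uncertainties add in quadrature:
  (2·δz)² = 0.0180;  (δy)² = 6.76;  (δc)² = 8.41;  (δa)² = 0.00221
δS = √(15.2) = 3.90

3.90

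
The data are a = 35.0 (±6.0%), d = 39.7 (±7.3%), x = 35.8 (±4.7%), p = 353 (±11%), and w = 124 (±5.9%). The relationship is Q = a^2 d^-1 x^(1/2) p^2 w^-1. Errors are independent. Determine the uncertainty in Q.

Since Q is a product/quotient, work with relative uncertainties:
  (2·δa/a)² = (2×0.0600)² = 0.0144;  (-1·δd/d)² = (-1×0.0730)² = 0.00533;  (½·δx/x)² = (0.5×0.0470)² = 0.000552;  (2·δp/p)² = (2×0.110)² = 0.0484;  (-1·δw/w)² = (-1×0.0590)² = 0.00348
δQ/Q = √(0.0722) = 0.269
Q = 1.86e+05, so δQ = 0.269 × 1.86e+05 = 49800.

49800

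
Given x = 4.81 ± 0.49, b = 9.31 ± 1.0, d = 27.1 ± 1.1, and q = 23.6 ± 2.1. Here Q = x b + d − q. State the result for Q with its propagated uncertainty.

48.3 ± 7.04

Let p = x·b = 44.8. δp/p = √((1·δx/x)² + (1·δb/b)²) = √(0.0104 + 0.0115) = 0.148, so δp = 6.63.
Q = p + d − q: δQ = √(δp² + δd² + δq²) = √(43.9 + 1.21 + 4.41) = 7.04
Q = 48.3.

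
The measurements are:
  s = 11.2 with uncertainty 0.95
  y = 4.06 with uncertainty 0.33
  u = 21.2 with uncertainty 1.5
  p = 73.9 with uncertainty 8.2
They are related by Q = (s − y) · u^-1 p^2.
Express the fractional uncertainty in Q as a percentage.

27.2%

Let w = s − y = 7.14. δw = √(δs² + δy²) = √(0.902 + 0.109) = 1.01, so δw/w = 0.141.
Q is then a monomial in w, u, p:
δQ/Q = √((δw/w)² + (-1·δu/u)² + (2·δp/p)²) = √(0.0198 + 0.00501 + 0.0492) = 0.272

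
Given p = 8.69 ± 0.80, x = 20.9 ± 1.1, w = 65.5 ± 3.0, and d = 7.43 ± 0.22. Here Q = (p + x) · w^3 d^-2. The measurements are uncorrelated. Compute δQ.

Let u = p + x = 29.6. δu = √(δp² + δx²) = √(0.640 + 1.21) = 1.36, so δu/u = 0.0460.
Q is then a monomial in u, w, d:
δQ/Q = √((δu/u)² + (3·δw/w)² + (-2·δd/d)²) = √(0.00211 + 0.0189 + 0.00351) = 0.157
Q = 1.51e+05, so δQ = 0.157 × 1.51e+05 = 23600.

23600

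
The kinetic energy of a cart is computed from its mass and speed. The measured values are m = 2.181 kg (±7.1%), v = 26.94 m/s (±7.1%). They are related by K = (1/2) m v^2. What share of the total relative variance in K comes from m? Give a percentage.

(δK/K)² = (1·δm/m)² + (2·δv/v)²
  m term: (1×0.0710)² = 0.00504
  v term: (2×0.0710)² = 0.0202
Total = 0.0252. Share from m = 0.00504/0.0252 = 0.200.

20.0%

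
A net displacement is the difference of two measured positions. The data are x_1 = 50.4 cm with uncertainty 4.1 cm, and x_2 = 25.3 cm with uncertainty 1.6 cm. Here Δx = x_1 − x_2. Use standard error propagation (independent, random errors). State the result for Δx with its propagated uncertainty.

Absolute uncertainties add in quadrature for a linear combination:
  (δx_1)² = 16.8;  (δx_2)² = 2.56
δΔx = √(19.4) = 4.40 cm
Δx = 25.1 cm.

25.1 ± 4.40 cm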